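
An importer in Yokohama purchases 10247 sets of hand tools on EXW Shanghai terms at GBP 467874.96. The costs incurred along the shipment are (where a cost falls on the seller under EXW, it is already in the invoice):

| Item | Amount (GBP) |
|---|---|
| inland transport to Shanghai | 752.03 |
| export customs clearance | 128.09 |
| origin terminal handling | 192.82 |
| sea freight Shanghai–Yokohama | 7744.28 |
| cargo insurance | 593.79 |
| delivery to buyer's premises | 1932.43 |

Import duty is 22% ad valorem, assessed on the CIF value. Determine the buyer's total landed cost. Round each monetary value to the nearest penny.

Total landed cost: GBP 584221.31

EXW: the seller makes goods available at their premises; the buyer bears all onward costs.
CIF value = EXW price + inland to port + export clearance + origin terminal + freight + insurance = 467874.96 + 752.03 + 128.09 + 192.82 + 7744.28 + 593.79 = 477285.97
Import duty = 477285.97 × 22% = 105002.91
Buyer bears: inland to port 752.03 + export clearance 128.09 + origin terminal 192.82 + freight 7744.28 + insurance 593.79 + delivery 1932.43 + duty 105002.91 = 116346.35
Landed cost = invoice 467874.96 + 116346.35 = 584221.31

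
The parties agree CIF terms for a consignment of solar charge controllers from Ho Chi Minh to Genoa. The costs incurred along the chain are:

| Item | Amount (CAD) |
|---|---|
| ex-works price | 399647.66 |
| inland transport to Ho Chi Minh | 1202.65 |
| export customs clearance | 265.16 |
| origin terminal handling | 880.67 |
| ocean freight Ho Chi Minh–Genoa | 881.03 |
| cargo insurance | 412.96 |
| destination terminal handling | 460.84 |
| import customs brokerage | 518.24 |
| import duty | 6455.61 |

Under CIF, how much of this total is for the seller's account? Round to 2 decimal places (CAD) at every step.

Seller's account: CAD 403290.13

CIF: the seller pays costs through ocean freight and marine insurance to the destination port.
Seller's account: goods 399647.66 + inland to port 1202.65 + export clearance 265.16 + origin terminal 880.67 + freight 881.03 + insurance 412.96 = 403290.13
Buyer's account: destination terminal 460.84 + brokerage 518.24 + duty 6455.61 = 7434.69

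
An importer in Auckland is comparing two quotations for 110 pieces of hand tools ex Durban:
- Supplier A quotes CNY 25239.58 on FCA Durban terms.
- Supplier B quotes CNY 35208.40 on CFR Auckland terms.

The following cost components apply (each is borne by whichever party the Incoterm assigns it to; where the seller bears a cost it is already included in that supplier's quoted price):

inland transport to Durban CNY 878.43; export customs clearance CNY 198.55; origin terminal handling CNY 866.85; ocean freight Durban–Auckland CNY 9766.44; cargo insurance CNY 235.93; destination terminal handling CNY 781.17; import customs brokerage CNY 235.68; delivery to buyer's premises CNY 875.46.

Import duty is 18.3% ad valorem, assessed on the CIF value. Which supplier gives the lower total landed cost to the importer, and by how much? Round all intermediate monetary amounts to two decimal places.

Supplier A (FCA):
CIF value = FCA price + origin terminal + freight + insurance = 25239.58 + 866.85 + 9766.44 + 235.93 = 36108.80
Import duty = 36108.80 × 18.3% = 6607.91
Buyer bears (A): 866.85 + 9766.44 + 235.93 + 781.17 + 235.68 + 875.46 = 12761.53
Landed cost (A) = invoice 25239.58 + 12761.53 + duty 6607.91 = 44609.02
Supplier B (CFR):
CIF value = CFR price + insurance = 35208.40 + 235.93 = 35444.33
Import duty = 35444.33 × 18.3% = 6486.31
Buyer bears (B): 235.93 + 781.17 + 235.68 + 875.46 = 2128.24
Landed cost (B) = invoice 35208.40 + 2128.24 + duty 6486.31 = 43822.95
Difference = |44609.02 − 43822.95| = 786.07

Supplier B is cheaper by CNY 786.07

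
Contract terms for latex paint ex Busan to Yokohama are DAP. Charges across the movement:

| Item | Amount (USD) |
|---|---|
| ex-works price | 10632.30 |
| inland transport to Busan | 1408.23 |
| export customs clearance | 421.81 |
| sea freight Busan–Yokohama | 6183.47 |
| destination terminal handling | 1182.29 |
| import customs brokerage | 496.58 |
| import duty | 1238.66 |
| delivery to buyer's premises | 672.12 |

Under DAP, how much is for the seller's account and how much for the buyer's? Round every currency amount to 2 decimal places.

DAP: the seller bears all costs to the named destination except import duty and clearance.
Seller's account: goods 10632.30 + inland to port 1408.23 + export clearance 421.81 + freight 6183.47 + destination terminal 1182.29 + delivery 672.12 = 20500.22
Buyer's account: brokerage 496.58 + duty 1238.66 = 1735.24

Seller: USD 20500.22; buyer: USD 1735.24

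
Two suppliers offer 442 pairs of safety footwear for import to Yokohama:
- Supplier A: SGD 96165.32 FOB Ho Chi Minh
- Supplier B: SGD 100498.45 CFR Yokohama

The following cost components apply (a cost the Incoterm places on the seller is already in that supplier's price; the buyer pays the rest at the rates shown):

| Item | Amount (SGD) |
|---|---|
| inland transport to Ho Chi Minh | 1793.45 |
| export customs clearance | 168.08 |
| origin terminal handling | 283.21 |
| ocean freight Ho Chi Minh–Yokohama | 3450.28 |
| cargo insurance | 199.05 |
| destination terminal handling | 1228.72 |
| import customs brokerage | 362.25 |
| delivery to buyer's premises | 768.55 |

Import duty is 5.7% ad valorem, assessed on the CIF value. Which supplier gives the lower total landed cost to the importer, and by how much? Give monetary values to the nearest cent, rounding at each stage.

Supplier A is cheaper by SGD 933.17

Supplier A (FOB):
CIF value = FOB price + freight + insurance = 96165.32 + 3450.28 + 199.05 = 99814.65
Import duty = 99814.65 × 5.7% = 5689.44
Buyer bears (A): 3450.28 + 199.05 + 1228.72 + 362.25 + 768.55 = 6008.85
Landed cost (A) = invoice 96165.32 + 6008.85 + duty 5689.44 = 107863.61
Supplier B (CFR):
CIF value = CFR price + insurance = 100498.45 + 199.05 = 100697.50
Import duty = 100697.50 × 5.7% = 5739.76
Buyer bears (B): 199.05 + 1228.72 + 362.25 + 768.55 = 2558.57
Landed cost (B) = invoice 100498.45 + 2558.57 + duty 5739.76 = 108796.78
Difference = |107863.61 − 108796.78| = 933.17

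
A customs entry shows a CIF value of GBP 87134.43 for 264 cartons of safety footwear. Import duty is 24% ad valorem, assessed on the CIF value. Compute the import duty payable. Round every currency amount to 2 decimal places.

Import duty: GBP 20912.26

Import duty = 87134.43 × 24% = 20912.26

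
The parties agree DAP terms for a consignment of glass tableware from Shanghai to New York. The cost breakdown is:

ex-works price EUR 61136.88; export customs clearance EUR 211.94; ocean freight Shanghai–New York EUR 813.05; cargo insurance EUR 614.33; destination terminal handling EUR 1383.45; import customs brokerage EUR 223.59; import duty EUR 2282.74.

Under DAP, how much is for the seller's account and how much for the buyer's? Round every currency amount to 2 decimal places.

DAP: the seller bears all costs to the named destination except import duty and clearance.
Seller's account: goods 61136.88 + export clearance 211.94 + freight 813.05 + insurance 614.33 + destination terminal 1383.45 = 64159.65
Buyer's account: brokerage 223.59 + duty 2282.74 = 2506.33

Seller: EUR 64159.65; buyer: EUR 2506.33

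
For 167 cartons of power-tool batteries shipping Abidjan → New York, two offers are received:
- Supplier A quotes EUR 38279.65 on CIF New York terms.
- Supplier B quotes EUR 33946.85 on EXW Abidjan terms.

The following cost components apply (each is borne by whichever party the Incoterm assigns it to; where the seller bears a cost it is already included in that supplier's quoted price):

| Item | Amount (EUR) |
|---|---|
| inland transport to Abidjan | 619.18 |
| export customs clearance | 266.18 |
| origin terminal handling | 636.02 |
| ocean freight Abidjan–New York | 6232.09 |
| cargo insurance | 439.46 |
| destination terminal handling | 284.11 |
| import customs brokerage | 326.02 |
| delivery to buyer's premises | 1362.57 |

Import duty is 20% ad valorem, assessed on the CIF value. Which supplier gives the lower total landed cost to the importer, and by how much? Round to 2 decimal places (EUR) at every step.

Supplier A is cheaper by EUR 4632.16

Supplier A (CIF):
The CIF price already equals the CIF value: 38279.65
Import duty = 38279.65 × 20% = 7655.93
Buyer bears (A): 284.11 + 326.02 + 1362.57 = 1972.70
Landed cost (A) = invoice 38279.65 + 1972.70 + duty 7655.93 = 47908.28
Supplier B (EXW):
CIF value = EXW price + inland to port + export clearance + origin terminal + freight + insurance = 33946.85 + 619.18 + 266.18 + 636.02 + 6232.09 + 439.46 = 42139.78
Import duty = 42139.78 × 20% = 8427.96
Buyer bears (B): 619.18 + 266.18 + 636.02 + 6232.09 + 439.46 + 284.11 + 326.02 + 1362.57 = 10165.63
Landed cost (B) = invoice 33946.85 + 10165.63 + duty 8427.96 = 52540.44
Difference = |47908.28 − 52540.44| = 4632.16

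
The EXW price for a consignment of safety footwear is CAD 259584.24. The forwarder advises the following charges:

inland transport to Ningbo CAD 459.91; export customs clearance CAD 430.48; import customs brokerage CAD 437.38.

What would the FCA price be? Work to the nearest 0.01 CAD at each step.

Not relevant to the conversion: brokerage — on the buyer under both terms; not part of either seller's price.
From EXW to FCA, the seller additionally bears: inland to port, export clearance.
FCA price = 259584.24 + 459.91 + 430.48 = 260474.63

FCA price: CAD 260474.63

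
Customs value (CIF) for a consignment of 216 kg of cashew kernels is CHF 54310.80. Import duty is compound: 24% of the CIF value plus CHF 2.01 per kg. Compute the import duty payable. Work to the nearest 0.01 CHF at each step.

Ad valorem component: 54310.80 × 24% = 13034.59
Specific component: 216 × 2.01 = 434.16
Import duty = 13034.59 + 434.16 = 13468.75

Import duty: CHF 13468.75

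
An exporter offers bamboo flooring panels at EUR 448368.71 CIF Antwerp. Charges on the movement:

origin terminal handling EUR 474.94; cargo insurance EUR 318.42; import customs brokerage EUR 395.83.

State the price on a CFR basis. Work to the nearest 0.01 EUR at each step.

CFR price: EUR 448050.29

Not relevant to the conversion: origin terminal — on the seller under both CIF and CFR; already in the CIF price and stays in the CFR price. brokerage — on the buyer under both terms; not part of either seller's price.
From CIF to CFR, the seller no longer bears: insurance.
CFR price = 448368.71 − 318.42 = 448050.29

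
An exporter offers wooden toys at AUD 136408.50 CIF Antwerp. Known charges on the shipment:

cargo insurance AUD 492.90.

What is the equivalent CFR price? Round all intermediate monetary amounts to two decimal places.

CFR price: AUD 135915.60

From CIF to CFR, the seller no longer bears: insurance.
CFR price = 136408.50 − 492.90 = 135915.60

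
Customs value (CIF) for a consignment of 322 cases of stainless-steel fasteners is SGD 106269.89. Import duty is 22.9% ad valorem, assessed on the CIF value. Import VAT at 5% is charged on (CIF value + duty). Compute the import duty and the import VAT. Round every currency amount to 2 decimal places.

Import duty: SGD 24335.80; import VAT: SGD 6530.28

Import duty = 106269.89 × 22.9% = 24335.80
VAT base = CIF + duty = 106269.89 + 24335.80 = 130605.69
Import VAT = 130605.69 × 5% = 6530.28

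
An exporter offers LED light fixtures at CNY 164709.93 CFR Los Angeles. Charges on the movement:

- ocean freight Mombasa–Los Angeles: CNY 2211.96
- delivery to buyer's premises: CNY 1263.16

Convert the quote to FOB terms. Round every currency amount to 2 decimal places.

FOB price: CNY 162497.97

Not relevant to the conversion: delivery — on the buyer under both terms; not part of either seller's price.
From CFR to FOB, the seller no longer bears: freight.
FOB price = 164709.93 − 2211.96 = 162497.97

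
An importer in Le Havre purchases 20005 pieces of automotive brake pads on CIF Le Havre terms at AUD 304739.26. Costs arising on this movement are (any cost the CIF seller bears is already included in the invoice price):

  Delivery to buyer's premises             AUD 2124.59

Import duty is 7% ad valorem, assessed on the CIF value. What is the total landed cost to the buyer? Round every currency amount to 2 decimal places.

Total landed cost: AUD 328195.60

CIF: the seller pays costs through ocean freight and marine insurance to the destination port.
The CIF price already equals the CIF value: 304739.26
Import duty = 304739.26 × 7% = 21331.75
Buyer bears: delivery 2124.59 + duty 21331.75 = 23456.34
Landed cost = invoice 304739.26 + 23456.34 = 328195.60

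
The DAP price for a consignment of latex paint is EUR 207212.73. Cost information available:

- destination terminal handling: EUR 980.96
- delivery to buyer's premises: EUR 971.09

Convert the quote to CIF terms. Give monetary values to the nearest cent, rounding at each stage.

CIF price: EUR 205260.68

From DAP to CIF, the seller no longer bears: destination terminal, delivery.
CIF price = 207212.73 − 980.96 − 971.09 = 205260.68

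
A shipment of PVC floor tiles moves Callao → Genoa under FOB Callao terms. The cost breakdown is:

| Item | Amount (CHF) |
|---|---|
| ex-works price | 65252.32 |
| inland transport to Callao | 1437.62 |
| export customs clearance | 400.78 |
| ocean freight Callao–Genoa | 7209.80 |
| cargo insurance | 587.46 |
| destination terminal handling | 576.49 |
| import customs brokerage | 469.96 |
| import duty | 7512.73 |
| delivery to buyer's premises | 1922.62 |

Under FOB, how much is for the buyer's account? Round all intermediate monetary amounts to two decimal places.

Buyer's account: CHF 18279.06

FOB: the seller bears costs until goods are on board at the origin port; the buyer bears freight, insurance and all costs thereafter.
Seller's account: goods 65252.32 + inland to port 1437.62 + export clearance 400.78 = 67090.72
Buyer's account: freight 7209.80 + insurance 587.46 + destination terminal 576.49 + brokerage 469.96 + duty 7512.73 + delivery 1922.62 = 18279.06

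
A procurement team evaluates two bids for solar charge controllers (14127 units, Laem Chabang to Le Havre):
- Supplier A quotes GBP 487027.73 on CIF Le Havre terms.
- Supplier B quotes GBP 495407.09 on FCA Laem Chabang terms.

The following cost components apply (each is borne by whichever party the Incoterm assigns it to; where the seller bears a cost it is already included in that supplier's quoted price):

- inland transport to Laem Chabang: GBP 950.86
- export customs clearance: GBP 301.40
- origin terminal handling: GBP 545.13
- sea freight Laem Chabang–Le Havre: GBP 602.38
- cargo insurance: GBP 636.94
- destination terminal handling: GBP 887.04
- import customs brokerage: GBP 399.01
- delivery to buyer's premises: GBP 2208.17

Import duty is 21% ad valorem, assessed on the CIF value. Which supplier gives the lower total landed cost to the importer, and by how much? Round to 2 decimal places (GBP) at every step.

Supplier A is cheaper by GBP 12298.21

Supplier A (CIF):
The CIF price already equals the CIF value: 487027.73
Import duty = 487027.73 × 21% = 102275.82
Buyer bears (A): 887.04 + 399.01 + 2208.17 = 3494.22
Landed cost (A) = invoice 487027.73 + 3494.22 + duty 102275.82 = 592797.77
Supplier B (FCA):
CIF value = FCA price + origin terminal + freight + insurance = 495407.09 + 545.13 + 602.38 + 636.94 = 497191.54
Import duty = 497191.54 × 21% = 104410.22
Buyer bears (B): 545.13 + 602.38 + 636.94 + 887.04 + 399.01 + 2208.17 = 5278.67
Landed cost (B) = invoice 495407.09 + 5278.67 + duty 104410.22 = 605095.98
Difference = |592797.77 − 605095.98| = 12298.21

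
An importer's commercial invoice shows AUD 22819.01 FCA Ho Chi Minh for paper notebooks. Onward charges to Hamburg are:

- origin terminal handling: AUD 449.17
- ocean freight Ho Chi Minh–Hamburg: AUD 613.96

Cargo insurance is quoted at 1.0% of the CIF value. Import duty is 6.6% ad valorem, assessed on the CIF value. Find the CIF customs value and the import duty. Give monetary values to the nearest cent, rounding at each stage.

Let C be the CIF value. C = FCA price + pre-shipment costs + freight + 1.0% × C
C − 1.0% × C = 22819.01 + 449.17 + 613.96
0.99 × C = 23882.14
C = 23882.14 / 0.99 = 24123.37
Insurance premium = 1.0% × 24123.37 = 241.23
Import duty = 24123.37 × 6.6% = 1592.14

CIF value: AUD 24123.37; import duty: AUD 1592.14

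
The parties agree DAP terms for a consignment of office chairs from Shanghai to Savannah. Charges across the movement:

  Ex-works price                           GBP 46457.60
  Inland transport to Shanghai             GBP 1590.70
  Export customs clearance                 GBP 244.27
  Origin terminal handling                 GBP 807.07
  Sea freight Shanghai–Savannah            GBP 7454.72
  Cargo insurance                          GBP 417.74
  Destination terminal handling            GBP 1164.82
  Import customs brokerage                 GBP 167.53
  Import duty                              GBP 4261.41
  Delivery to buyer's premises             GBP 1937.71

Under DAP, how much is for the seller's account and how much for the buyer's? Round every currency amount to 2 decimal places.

DAP: the seller bears all costs to the named destination except import duty and clearance.
Seller's account: goods 46457.60 + inland to port 1590.70 + export clearance 244.27 + origin terminal 807.07 + freight 7454.72 + insurance 417.74 + destination terminal 1164.82 + delivery 1937.71 = 60074.63
Buyer's account: brokerage 167.53 + duty 4261.41 = 4428.94

Seller: GBP 60074.63; buyer: GBP 4428.94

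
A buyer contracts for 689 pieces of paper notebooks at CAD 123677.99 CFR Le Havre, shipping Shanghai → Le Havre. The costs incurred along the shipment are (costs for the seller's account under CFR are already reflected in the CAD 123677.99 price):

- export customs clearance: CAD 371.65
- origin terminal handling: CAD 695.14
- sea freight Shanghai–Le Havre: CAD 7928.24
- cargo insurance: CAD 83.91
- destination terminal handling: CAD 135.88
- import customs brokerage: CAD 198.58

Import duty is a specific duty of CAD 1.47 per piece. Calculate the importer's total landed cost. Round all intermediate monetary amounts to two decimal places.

Total landed cost: CAD 125109.19

CFR: the seller pays costs through ocean freight to the destination port, but not insurance.
Already in the invoice (seller's account under CFR): export clearance, origin terminal, freight — exclude.
CIF value = CFR price + insurance = 123677.99 + 83.91 = 123761.90
Import duty = 689 × 1.47 = 1012.83
Buyer bears: insurance 83.91 + destination terminal 135.88 + brokerage 198.58 + duty 1012.83 = 1431.20
Landed cost = invoice 123677.99 + 1431.20 = 125109.19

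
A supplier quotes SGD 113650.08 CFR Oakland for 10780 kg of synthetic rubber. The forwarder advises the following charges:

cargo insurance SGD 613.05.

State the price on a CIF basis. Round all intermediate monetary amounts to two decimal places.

CIF price: SGD 114263.13

From CFR to CIF, the seller additionally bears: insurance.
CIF price = 113650.08 + 613.05 = 114263.13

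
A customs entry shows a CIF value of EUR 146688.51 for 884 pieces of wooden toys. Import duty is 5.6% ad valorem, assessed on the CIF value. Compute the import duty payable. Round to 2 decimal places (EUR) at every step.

Import duty: EUR 8214.56

Import duty = 146688.51 × 5.6% = 8214.56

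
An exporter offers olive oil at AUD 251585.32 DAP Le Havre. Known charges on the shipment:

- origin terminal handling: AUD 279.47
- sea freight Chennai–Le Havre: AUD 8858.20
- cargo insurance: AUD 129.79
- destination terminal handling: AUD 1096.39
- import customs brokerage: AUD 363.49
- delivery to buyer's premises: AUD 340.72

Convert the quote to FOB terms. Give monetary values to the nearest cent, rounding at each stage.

FOB price: AUD 241160.22

Not relevant to the conversion: origin terminal — on the seller under both DAP and FOB; already in the DAP price and stays in the FOB price. brokerage — on the buyer under both terms; not part of either seller's price.
From DAP to FOB, the seller no longer bears: freight, insurance, destination terminal, delivery.
FOB price = 251585.32 − 8858.20 − 129.79 − 1096.39 − 340.72 = 241160.22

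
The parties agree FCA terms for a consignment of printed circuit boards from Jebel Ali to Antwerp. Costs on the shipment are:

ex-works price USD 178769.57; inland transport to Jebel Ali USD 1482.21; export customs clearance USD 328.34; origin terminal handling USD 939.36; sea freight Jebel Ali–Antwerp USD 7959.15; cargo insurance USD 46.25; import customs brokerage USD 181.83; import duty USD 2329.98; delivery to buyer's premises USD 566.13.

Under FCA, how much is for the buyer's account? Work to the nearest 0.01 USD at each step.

FCA: the seller delivers export-cleared goods to the carrier; the buyer bears costs from that point.
Seller's account: goods 178769.57 + inland to port 1482.21 + export clearance 328.34 = 180580.12
Buyer's account: origin terminal 939.36 + freight 7959.15 + insurance 46.25 + brokerage 181.83 + duty 2329.98 + delivery 566.13 = 12022.70

Buyer's account: USD 12022.70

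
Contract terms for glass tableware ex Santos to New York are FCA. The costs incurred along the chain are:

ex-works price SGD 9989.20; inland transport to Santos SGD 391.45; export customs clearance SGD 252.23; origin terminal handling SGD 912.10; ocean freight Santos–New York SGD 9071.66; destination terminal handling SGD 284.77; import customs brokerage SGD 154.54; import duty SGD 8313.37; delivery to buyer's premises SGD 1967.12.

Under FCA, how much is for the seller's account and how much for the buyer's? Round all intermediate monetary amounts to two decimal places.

Seller: SGD 10632.88; buyer: SGD 20703.56

FCA: the seller delivers export-cleared goods to the carrier; the buyer bears costs from that point.
Seller's account: goods 9989.20 + inland to port 391.45 + export clearance 252.23 = 10632.88
Buyer's account: origin terminal 912.10 + freight 9071.66 + destination terminal 284.77 + brokerage 154.54 + duty 8313.37 + delivery 1967.12 = 20703.56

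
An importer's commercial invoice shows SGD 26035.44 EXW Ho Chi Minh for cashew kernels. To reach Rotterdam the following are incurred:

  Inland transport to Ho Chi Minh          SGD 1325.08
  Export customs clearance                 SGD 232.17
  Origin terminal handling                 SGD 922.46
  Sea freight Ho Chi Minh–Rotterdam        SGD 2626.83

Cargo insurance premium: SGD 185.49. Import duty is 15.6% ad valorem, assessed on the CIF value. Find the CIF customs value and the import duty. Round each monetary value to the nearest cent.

CIF value: SGD 31327.47; import duty: SGD 4887.09

CIF = EXW price + pre-shipment costs + freight + insurance
CIF = 26035.44 + 1325.08 + 232.17 + 922.46 + 2626.83 + 185.49 = 31327.47
Import duty = 31327.47 × 15.6% = 4887.09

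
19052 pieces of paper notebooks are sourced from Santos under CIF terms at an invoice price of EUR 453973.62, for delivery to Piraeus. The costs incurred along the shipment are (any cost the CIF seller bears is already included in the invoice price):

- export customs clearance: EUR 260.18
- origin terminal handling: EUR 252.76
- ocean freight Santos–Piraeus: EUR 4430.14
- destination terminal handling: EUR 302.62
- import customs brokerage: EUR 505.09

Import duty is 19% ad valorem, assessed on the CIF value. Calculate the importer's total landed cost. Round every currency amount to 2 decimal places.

CIF: the seller pays costs through ocean freight and marine insurance to the destination port.
Already in the invoice (seller's account under CIF): export clearance, origin terminal, freight — exclude.
The CIF price already equals the CIF value: 453973.62
Import duty = 453973.62 × 19% = 86254.99
Buyer bears: destination terminal 302.62 + brokerage 505.09 + duty 86254.99 = 87062.70
Landed cost = invoice 453973.62 + 87062.70 = 541036.32

Total landed cost: EUR 541036.32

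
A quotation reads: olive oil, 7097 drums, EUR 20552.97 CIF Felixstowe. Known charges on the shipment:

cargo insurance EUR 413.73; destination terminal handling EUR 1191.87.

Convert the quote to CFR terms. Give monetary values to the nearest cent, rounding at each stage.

Not relevant to the conversion: destination terminal — on the buyer under both terms; not part of either seller's price.
From CIF to CFR, the seller no longer bears: insurance.
CFR price = 20552.97 − 413.73 = 20139.24

CFR price: EUR 20139.24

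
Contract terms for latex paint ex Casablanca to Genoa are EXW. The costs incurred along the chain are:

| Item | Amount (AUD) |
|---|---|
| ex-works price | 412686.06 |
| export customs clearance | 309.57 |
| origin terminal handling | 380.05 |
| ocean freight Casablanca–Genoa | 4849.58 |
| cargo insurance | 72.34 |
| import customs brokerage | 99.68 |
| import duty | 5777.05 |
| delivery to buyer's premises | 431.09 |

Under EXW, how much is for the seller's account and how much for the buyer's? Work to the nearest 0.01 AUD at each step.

Seller: AUD 412686.06; buyer: AUD 11919.36

EXW: the seller makes goods available at their premises; the buyer bears all onward costs.
Seller's account: goods 412686.06 = 412686.06
Buyer's account: export clearance 309.57 + origin terminal 380.05 + freight 4849.58 + insurance 72.34 + brokerage 99.68 + duty 5777.05 + delivery 431.09 = 11919.36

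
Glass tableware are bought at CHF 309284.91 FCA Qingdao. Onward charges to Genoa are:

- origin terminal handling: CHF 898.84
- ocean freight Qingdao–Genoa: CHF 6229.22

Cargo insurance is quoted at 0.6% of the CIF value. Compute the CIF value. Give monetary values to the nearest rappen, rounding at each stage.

Let C be the CIF value. C = FCA price + pre-shipment costs + freight + 0.6% × C
C − 0.6% × C = 309284.91 + 898.84 + 6229.22
0.994 × C = 316412.97
C = 316412.97 / 0.994 = 318322.91
Insurance premium = 0.6% × 318322.91 = 1909.94

CIF value: CHF 318322.91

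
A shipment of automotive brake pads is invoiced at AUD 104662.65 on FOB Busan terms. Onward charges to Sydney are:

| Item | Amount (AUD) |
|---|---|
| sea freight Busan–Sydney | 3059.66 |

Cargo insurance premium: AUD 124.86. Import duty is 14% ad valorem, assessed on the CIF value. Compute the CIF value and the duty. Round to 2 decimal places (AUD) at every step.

CIF = FOB price + freight + insurance
CIF = 104662.65 + 3059.66 + 124.86 = 107847.17
Import duty = 107847.17 × 14% = 15098.60

CIF value: AUD 107847.17; import duty: AUD 15098.60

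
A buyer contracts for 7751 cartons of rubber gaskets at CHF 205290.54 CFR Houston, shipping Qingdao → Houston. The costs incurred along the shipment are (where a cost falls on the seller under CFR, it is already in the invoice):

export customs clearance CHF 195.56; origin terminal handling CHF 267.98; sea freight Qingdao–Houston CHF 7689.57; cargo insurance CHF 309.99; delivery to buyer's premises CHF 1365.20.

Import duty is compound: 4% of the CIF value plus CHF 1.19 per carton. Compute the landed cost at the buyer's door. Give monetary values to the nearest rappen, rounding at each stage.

CFR: the seller pays costs through ocean freight to the destination port, but not insurance.
Already in the invoice (seller's account under CFR): export clearance, origin terminal, freight — exclude.
CIF value = CFR price + insurance = 205290.54 + 309.99 = 205600.53
Ad valorem component: 205600.53 × 4% = 8224.02
Specific component: 7751 × 1.19 = 9223.69
Import duty = 8224.02 + 9223.69 = 17447.71
Buyer bears: insurance 309.99 + delivery 1365.20 + duty 17447.71 = 19122.90
Landed cost = invoice 205290.54 + 19122.90 = 224413.44

Total landed cost: CHF 224413.44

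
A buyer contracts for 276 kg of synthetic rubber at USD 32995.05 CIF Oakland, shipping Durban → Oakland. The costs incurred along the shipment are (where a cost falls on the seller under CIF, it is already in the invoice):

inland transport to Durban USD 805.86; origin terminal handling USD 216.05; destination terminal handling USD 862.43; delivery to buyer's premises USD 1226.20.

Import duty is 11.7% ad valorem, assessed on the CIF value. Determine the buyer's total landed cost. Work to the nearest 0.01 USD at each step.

Total landed cost: USD 38944.10

CIF: the seller pays costs through ocean freight and marine insurance to the destination port.
Already in the invoice (seller's account under CIF): inland to port, origin terminal — exclude.
The CIF price already equals the CIF value: 32995.05
Import duty = 32995.05 × 11.7% = 3860.42
Buyer bears: destination terminal 862.43 + delivery 1226.20 + duty 3860.42 = 5949.05
Landed cost = invoice 32995.05 + 5949.05 = 38944.10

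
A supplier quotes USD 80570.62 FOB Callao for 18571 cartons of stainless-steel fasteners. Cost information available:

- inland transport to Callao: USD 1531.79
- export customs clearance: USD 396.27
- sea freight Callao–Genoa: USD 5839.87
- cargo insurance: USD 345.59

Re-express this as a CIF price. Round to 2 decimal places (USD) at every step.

Not relevant to the conversion: export clearance, inland to port — on the seller under both FOB and CIF; already in the FOB price and stays in the CIF price.
From FOB to CIF, the seller additionally bears: freight, insurance.
CIF price = 80570.62 + 5839.87 + 345.59 = 86756.08

CIF price: USD 86756.08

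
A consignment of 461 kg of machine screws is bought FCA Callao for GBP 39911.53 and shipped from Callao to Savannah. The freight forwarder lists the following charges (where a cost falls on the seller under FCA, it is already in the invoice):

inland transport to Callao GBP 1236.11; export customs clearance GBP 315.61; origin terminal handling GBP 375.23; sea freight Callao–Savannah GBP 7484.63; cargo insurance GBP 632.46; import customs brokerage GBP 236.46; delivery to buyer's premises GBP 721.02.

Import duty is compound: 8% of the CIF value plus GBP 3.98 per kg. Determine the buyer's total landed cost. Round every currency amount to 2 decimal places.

Total landed cost: GBP 55068.42

FCA: the seller delivers export-cleared goods to the carrier; the buyer bears costs from that point.
Already in the invoice (seller's account under FCA): inland to port, export clearance — exclude.
CIF value = FCA price + origin terminal + freight + insurance = 39911.53 + 375.23 + 7484.63 + 632.46 = 48403.85
Ad valorem component: 48403.85 × 8% = 3872.31
Specific component: 461 × 3.98 = 1834.78
Import duty = 3872.31 + 1834.78 = 5707.09
Buyer bears: origin terminal 375.23 + freight 7484.63 + insurance 632.46 + brokerage 236.46 + delivery 721.02 + duty 5707.09 = 15156.89
Landed cost = invoice 39911.53 + 15156.89 = 55068.42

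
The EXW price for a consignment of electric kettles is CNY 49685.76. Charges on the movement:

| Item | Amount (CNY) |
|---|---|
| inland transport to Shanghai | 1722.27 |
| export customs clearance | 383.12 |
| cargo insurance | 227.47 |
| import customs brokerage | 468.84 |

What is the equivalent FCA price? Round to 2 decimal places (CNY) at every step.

Not relevant to the conversion: brokerage, insurance — on the buyer under both terms; not part of either seller's price.
From EXW to FCA, the seller additionally bears: inland to port, export clearance.
FCA price = 49685.76 + 1722.27 + 383.12 = 51791.15

FCA price: CNY 51791.15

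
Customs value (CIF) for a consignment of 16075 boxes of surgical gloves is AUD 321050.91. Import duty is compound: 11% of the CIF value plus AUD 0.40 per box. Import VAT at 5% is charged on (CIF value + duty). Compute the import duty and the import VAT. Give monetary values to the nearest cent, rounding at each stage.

Ad valorem component: 321050.91 × 11% = 35315.60
Specific component: 16075 × 0.40 = 6430.00
Import duty = 35315.60 + 6430.00 = 41745.60
VAT base = CIF + duty = 321050.91 + 41745.60 = 362796.51
Import VAT = 362796.51 × 5% = 18139.83

Import duty: AUD 41745.60; import VAT: AUD 18139.83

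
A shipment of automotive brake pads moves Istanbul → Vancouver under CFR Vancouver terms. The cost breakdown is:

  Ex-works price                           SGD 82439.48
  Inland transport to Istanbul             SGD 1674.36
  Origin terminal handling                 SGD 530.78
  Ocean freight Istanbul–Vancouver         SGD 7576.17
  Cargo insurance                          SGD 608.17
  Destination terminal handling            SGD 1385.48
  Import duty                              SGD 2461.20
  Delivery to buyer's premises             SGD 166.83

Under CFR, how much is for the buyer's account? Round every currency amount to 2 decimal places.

Buyer's account: SGD 4621.68

CFR: the seller pays costs through ocean freight to the destination port, but not insurance.
Seller's account: goods 82439.48 + inland to port 1674.36 + origin terminal 530.78 + freight 7576.17 = 92220.79
Buyer's account: insurance 608.17 + destination terminal 1385.48 + duty 2461.20 + delivery 166.83 = 4621.68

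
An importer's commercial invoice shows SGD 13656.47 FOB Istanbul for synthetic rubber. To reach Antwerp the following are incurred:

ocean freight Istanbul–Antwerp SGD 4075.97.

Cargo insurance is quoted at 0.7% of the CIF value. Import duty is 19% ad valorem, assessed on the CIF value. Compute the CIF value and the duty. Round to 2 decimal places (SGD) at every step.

CIF value: SGD 17857.44; import duty: SGD 3392.91

Let C be the CIF value. C = FOB price + freight + 0.7% × C
C − 0.7% × C = 13656.47 + 4075.97
0.993 × C = 17732.44
C = 17732.44 / 0.993 = 17857.44
Insurance premium = 0.7% × 17857.44 = 125.00
Import duty = 17857.44 × 19% = 3392.91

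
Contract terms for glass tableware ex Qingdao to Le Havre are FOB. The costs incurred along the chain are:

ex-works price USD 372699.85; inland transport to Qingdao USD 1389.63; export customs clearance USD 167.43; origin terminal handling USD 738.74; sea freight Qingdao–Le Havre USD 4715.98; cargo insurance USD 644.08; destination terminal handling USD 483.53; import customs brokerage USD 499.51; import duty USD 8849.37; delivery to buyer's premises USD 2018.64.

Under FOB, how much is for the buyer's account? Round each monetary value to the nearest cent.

Buyer's account: USD 17211.11

FOB: the seller bears costs until goods are on board at the origin port; the buyer bears freight, insurance and all costs thereafter.
Seller's account: goods 372699.85 + inland to port 1389.63 + export clearance 167.43 + origin terminal 738.74 = 374995.65
Buyer's account: freight 4715.98 + insurance 644.08 + destination terminal 483.53 + brokerage 499.51 + duty 8849.37 + delivery 2018.64 = 17211.11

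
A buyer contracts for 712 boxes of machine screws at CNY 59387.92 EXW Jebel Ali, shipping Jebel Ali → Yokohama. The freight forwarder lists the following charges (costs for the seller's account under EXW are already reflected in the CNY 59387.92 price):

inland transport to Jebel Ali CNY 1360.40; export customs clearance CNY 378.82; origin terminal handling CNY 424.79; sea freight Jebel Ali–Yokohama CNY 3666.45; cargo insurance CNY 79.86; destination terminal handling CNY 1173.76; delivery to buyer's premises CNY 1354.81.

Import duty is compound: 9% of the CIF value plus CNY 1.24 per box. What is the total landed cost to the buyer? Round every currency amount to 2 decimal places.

EXW: the seller makes goods available at their premises; the buyer bears all onward costs.
CIF value = EXW price + inland to port + export clearance + origin terminal + freight + insurance = 59387.92 + 1360.40 + 378.82 + 424.79 + 3666.45 + 79.86 = 65298.24
Ad valorem component: 65298.24 × 9% = 5876.84
Specific component: 712 × 1.24 = 882.88
Import duty = 5876.84 + 882.88 = 6759.72
Buyer bears: inland to port 1360.40 + export clearance 378.82 + origin terminal 424.79 + freight 3666.45 + insurance 79.86 + destination terminal 1173.76 + delivery 1354.81 + duty 6759.72 = 15198.61
Landed cost = invoice 59387.92 + 15198.61 = 74586.53

Total landed cost: CNY 74586.53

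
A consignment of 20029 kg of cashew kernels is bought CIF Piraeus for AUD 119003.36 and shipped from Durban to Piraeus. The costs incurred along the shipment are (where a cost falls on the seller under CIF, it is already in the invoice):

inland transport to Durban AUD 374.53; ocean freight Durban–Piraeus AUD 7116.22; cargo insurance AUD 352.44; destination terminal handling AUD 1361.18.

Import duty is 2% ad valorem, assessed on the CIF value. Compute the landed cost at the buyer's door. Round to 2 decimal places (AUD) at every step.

CIF: the seller pays costs through ocean freight and marine insurance to the destination port.
Already in the invoice (seller's account under CIF): inland to port, freight, insurance — exclude.
The CIF price already equals the CIF value: 119003.36
Import duty = 119003.36 × 2% = 2380.07
Buyer bears: destination terminal 1361.18 + duty 2380.07 = 3741.25
Landed cost = invoice 119003.36 + 3741.25 = 122744.61

Total landed cost: AUD 122744.61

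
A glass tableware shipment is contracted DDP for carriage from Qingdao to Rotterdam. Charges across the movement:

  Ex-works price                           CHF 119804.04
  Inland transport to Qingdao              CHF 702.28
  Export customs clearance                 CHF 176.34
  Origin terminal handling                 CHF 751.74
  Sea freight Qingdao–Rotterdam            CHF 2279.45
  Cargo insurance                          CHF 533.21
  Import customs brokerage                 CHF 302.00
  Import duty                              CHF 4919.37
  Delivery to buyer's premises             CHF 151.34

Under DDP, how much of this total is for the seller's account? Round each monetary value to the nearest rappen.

Seller's account: CHF 129619.77

DDP: the seller bears all costs including import duty.
Seller's account: goods 119804.04 + inland to port 702.28 + export clearance 176.34 + origin terminal 751.74 + freight 2279.45 + insurance 533.21 + brokerage 302.00 + duty 4919.37 + delivery 151.34 = 129619.77
Buyer's account: 0.00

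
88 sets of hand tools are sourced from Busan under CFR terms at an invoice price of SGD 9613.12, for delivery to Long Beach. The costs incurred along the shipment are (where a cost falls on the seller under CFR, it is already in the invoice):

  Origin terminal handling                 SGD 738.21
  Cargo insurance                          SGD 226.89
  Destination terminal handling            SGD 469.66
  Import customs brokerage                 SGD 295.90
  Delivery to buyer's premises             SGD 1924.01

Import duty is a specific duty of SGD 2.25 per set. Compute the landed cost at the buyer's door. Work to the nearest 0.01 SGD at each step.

CFR: the seller pays costs through ocean freight to the destination port, but not insurance.
Already in the invoice (seller's account under CFR): origin terminal — exclude.
CIF value = CFR price + insurance = 9613.12 + 226.89 = 9840.01
Import duty = 88 × 2.25 = 198.00
Buyer bears: insurance 226.89 + destination terminal 469.66 + brokerage 295.90 + delivery 1924.01 + duty 198.00 = 3114.46
Landed cost = invoice 9613.12 + 3114.46 = 12727.58

Total landed cost: SGD 12727.58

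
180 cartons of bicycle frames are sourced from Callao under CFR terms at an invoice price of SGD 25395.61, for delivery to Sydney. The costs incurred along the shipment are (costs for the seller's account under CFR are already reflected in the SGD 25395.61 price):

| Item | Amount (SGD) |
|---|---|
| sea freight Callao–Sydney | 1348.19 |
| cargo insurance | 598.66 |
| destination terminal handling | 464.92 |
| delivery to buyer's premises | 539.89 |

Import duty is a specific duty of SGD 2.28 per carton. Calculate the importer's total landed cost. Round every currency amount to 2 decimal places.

Total landed cost: SGD 27409.48

CFR: the seller pays costs through ocean freight to the destination port, but not insurance.
Already in the invoice (seller's account under CFR): freight — exclude.
CIF value = CFR price + insurance = 25395.61 + 598.66 = 25994.27
Import duty = 180 × 2.28 = 410.40
Buyer bears: insurance 598.66 + destination terminal 464.92 + delivery 539.89 + duty 410.40 = 2013.87
Landed cost = invoice 25395.61 + 2013.87 = 27409.48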